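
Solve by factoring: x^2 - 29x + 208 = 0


We need two numbers that multiply to 208 and add to -29.
Those numbers are -13 and -16 (since (-13) * (-16) = 208 and (-13) + (-16) = -29).
So x^2 - 29x + 208 = (x - 13)(x - 16) = 0
Setting each factor to zero: x = 13 or x = 16

x = 13, x = 16


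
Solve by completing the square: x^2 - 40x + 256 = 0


Start: x^2 - 40x + 256 = 0
Move constant: x^2 - 40x = -256
Half of -40 is -20, squared is 400
Add 400 to both sides: x^2 - 40x + 400 = 144
(x - 20)^2 = 144
x - 20 = ±12
x = 20 + 12 = 32 or x = 20 - 12 = 8

x = 8, x = 32


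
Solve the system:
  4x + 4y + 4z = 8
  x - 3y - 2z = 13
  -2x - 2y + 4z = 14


Using Cramer's rule. Expand each determinant along the first row.
D  = 4*[(-3)*4 - (-2)*(-2)] - 4*[1*4 - (-2)*(-2)] + 4*[1*(-2) - (-3)*(-2)]
  = 4*(-16) - 4*(0) + 4*(-8) = -96
Dx = 8*[(-3)*4 - (-2)*(-2)] - 4*[13*4 - (-2)*14] + 4*[13*(-2) - (-3)*14]
  = 8*(-16) - 4*(80) + 4*(16) = -384
Dy = 4*[13*4 - (-2)*14] - 8*[1*4 - (-2)*(-2)] + 4*[1*14 - 13*(-2)]
  = 4*(80) - 8*(0) + 4*(40) = 480
Dz = 4*[(-3)*14 - 13*(-2)] - 4*[1*14 - 13*(-2)] + 8*[1*(-2) - (-3)*(-2)]
  = 4*(-16) - 4*(40) + 8*(-8) = -288
x = Dx/D = -384/-96 = 4, y = Dy/D = 480/-96 = -5, z = Dz/D = -288/-96 = 3
Check eq1: (4)(4) + (4)(-5) + (4)(3) = 8 = 8 ✓
Check eq2: (1)(4) + (-3)(-5) + (-2)(3) = 13 = 13 ✓
Check eq3: (-2)(4) + (-2)(-5) + (4)(3) = 14 = 14 ✓

x = 4, y = -5, z = 3


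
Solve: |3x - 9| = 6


An absolute value equation |expr| = 6 gives two cases:
Case 1: 3x - 9 = 6
  3x = 15, so x = 5
Case 2: 3x - 9 = -6
  3x = 3, so x = 1

x = 1, x = 5


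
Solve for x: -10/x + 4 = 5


Subtract 4 from both sides: -10/x = 1
Multiply both sides by x: -10 = 1 * x
Divide by 1: x = -10

x = -10


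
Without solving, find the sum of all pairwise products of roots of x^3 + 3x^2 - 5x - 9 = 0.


By Vieta's formulas for x^3 + bx^2 + cx + d = 0:
  r1 + r2 + r3 = -b/a = -3
  r1*r2 + r1*r3 + r2*r3 = c/a = -5
  r1*r2*r3 = -d/a = 9


Sum of pairwise products = -5


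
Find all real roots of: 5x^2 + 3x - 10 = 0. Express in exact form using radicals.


Using the quadratic formula: x = (-b ± sqrt(b^2 - 4ac)) / (2a)
Here a = 5, b = 3, c = -10
Discriminant = b^2 - 4ac = 3^2 - 4(5)(-10) = 9 + 200 = 209
Since discriminant = 209 > 0, there are two real roots.
x = (-3 ± sqrt(209)) / 10
Numerically: x ≈ 1.1457 or x ≈ -1.7457

x = (-3 + sqrt(209)) / 10 or x = (-3 - sqrt(209)) / 10


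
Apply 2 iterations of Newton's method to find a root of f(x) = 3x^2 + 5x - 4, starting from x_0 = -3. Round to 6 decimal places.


Newton's method: x_(n+1) = x_n - f(x_n)/f'(x_n)
f(x) = 3x^2 + 5x - 4
f'(x) = 6x + 5

Iteration 1:
  f(-3.000000) = 8.000000
  f'(-3.000000) = -13.000000
  x_1 = -3.000000 - (8.000000)/(-13.000000) = -2.384615

Iteration 2:
  f(-2.384615) = 1.136095
  f'(-2.384615) = -9.307692
  x_2 = -2.384615 - (1.136095)/(-9.307692) = -2.262556

x_2 = -2.262556


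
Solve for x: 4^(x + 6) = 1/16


Express both sides with the same base.
1/16 = 4^(-2)
Since the bases match, equate exponents: x + 6 = -2
So x = -2 - (6) = -8

x = -8


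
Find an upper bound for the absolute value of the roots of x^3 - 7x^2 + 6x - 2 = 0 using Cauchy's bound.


Cauchy's bound: all roots r satisfy |r| <= 1 + max(|a_i/a_n|) for i = 0,...,n-1
where a_n is the leading coefficient.

Coefficients: [1, -7, 6, -2]
Leading coefficient a_n = 1
Ratios |a_i/a_n|: 7, 6, 2
Maximum ratio: 7
Cauchy's bound: |r| <= 1 + 7 = 8

Upper bound = 8


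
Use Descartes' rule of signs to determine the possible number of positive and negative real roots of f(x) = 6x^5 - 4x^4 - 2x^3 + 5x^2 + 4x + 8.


Descartes' rule of signs:

For positive roots, count sign changes in f(x) = 6x^5 - 4x^4 - 2x^3 + 5x^2 + 4x + 8:
Signs of coefficients: +, -, -, +, +, +
Number of sign changes: 2
Possible positive real roots: 2, 0

For negative roots, examine f(-x) = -6x^5 - 4x^4 + 2x^3 + 5x^2 - 4x + 8:
Signs of coefficients: -, -, +, +, -, +
Number of sign changes: 3
Possible negative real roots: 3, 1

Positive roots: 2 or 0; Negative roots: 3 or 1


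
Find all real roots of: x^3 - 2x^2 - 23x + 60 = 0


Let p(x) = x^3 - 2x^2 - 23x + 60. By the rational root theorem (leading coefficient 1), any rational root is an integer divisor of 60: try ±1, ±2, ... in turn.
Test x = 1: value = 36 ≠ 0.
Test x = -1: value = 80 ≠ 0.
Test x = 2: value = 14 ≠ 0.
Test x = -2: value = 90 ≠ 0.
Test x = 3: value = 0 ✓, so (x - 3) is a factor.
Synthetic division by (x - 3): bring down 1; 1(3) - 2 = 1; 1(3) - 23 = -20; (-20)(3) + 60 = 0 → quotient x^2 + x - 20, remainder 0.
Solve the quadratic x^2 + x - 20 = 0: discriminant = 1^2 - 4(1)(-20) = 1 + 80 = 81.
sqrt(81) = 9, so x = (-1 ± 9)/2: x = 4 or x = -5.

x = -5, x = 3, x = 4


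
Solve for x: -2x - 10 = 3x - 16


Starting with: -2x - 10 = 3x - 16
Move all x terms to left: (-2 - 3)x = -16 + 10
Simplify: -5x = -6
Divide both sides by -5: x = 6/5

x = 6/5


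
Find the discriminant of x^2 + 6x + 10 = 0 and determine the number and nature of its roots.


For ax^2 + bx + c = 0, discriminant D = b^2 - 4ac
Here a = 1, b = 6, c = 10
D = (6)^2 - 4(1)(10) = 36 - 40 = -4

D = -4 < 0
The equation has no real roots (2 complex conjugate roots).

Discriminant = -4, no real roots (2 complex conjugate roots)


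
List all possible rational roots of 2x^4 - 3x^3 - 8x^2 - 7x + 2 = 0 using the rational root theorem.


Rational root theorem: possible roots are ±p/q where:
  p divides the constant term (2): p ∈ {1, 2}
  q divides the leading coefficient (2): q ∈ {1, 2}

All possible rational roots: -2, -1, -1/2, 1/2, 1, 2

-2, -1, -1/2, 1/2, 1, 2


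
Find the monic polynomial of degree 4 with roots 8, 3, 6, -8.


A monic polynomial with roots 8, 3, 6, -8 is:
p(x) = (x - 8)(x - 3)(x - 6)(x + 8)
After multiplying by (x - 8): x - 8
After multiplying by (x - 3): x^2 - 11x + 24
After multiplying by (x - 6): x^3 - 17x^2 + 90x - 144
After multiplying by (x + 8): x^4 - 9x^3 - 46x^2 + 576x - 1152

x^4 - 9x^3 - 46x^2 + 576x - 1152


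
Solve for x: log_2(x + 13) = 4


Convert to exponential form: x + 13 = 2^4 = 16
x = 16 - 13 = 3
Check: log_2(3 + 13) = log_2(16) = log_2(16) = 4 ✓

x = 3


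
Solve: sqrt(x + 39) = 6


Square both sides: x + 39 = 6^2 = 36
x = 36 - 39 = -3
x = -3
Check: sqrt(1*(-3) + 39) = sqrt(36) = 6 ✓

x = -3


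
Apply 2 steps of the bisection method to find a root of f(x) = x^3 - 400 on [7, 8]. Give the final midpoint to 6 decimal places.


f(x) = x^3 - 400
f(7) = -57 < 0
f(8) = 112 > 0

Step 1: midpoint = (7.000000 + 8.000000)/2 = 7.500000
  f(7.500000) = 21.875000
  f(mid) > 0, so root is in [7.000000, 7.500000]

Step 2: midpoint = (7.000000 + 7.500000)/2 = 7.250000
  f(7.250000) = -18.921875
  f(mid) < 0, so root is in [7.250000, 7.500000]

midpoint = 7.250000


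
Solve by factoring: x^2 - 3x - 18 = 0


We need two numbers that multiply to -18 and add to -3.
Those numbers are -6 and 3 (since (-6) * 3 = -18 and (-6) + 3 = -3).
So x^2 - 3x - 18 = (x - 6)(x + 3) = 0
Setting each factor to zero: x = 6 or x = -3

x = -3, x = 6


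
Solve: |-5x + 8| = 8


An absolute value equation |expr| = 8 gives two cases:
Case 1: -5x + 8 = 8
  -5x = 0, so x = 0
Case 2: -5x + 8 = -8
  -5x = -16, so x = 16/5

x = 0, x = 16/5


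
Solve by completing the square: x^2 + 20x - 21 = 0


Start: x^2 + 20x - 21 = 0
Move constant: x^2 + 20x = 21
Half of 20 is 10, squared is 100
Add 100 to both sides: x^2 + 20x + 100 = 121
(x + 10)^2 = 121
x + 10 = ±11
x = -10 + 11 = 1 or x = -10 - 11 = -21

x = -21, x = 1


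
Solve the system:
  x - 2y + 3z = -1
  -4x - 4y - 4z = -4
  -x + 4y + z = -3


Using Cramer's rule. Expand each determinant along the first row.
D  = 1*[(-4)*1 - (-4)*4] - (-2)*[(-4)*1 - (-4)*(-1)] + 3*[(-4)*4 - (-4)*(-1)]
  = 1*(12) - (-2)*(-8) + 3*(-20) = -64
Dx = (-1)*[(-4)*1 - (-4)*4] - (-2)*[(-4)*1 - (-4)*(-3)] + 3*[(-4)*4 - (-4)*(-3)]
  = (-1)*(12) - (-2)*(-16) + 3*(-28) = -128
Dy = 1*[(-4)*1 - (-4)*(-3)] - (-1)*[(-4)*1 - (-4)*(-1)] + 3*[(-4)*(-3) - (-4)*(-1)]
  = 1*(-16) - (-1)*(-8) + 3*(8) = 0
Dz = 1*[(-4)*(-3) - (-4)*4] - (-2)*[(-4)*(-3) - (-4)*(-1)] + (-1)*[(-4)*4 - (-4)*(-1)]
  = 1*(28) - (-2)*(8) + (-1)*(-20) = 64
x = Dx/D = -128/-64 = 2, y = Dy/D = 0/-64 = 0, z = Dz/D = 64/-64 = -1
Check eq1: (1)(2) + (-2)(0) + (3)(-1) = -1 = -1 ✓
Check eq2: (-4)(2) + (-4)(0) + (-4)(-1) = -4 = -4 ✓
Check eq3: (-1)(2) + (4)(0) + (1)(-1) = -3 = -3 ✓

x = 2, y = 0, z = -1


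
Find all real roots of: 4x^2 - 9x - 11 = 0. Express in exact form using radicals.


Using the quadratic formula: x = (-b ± sqrt(b^2 - 4ac)) / (2a)
Here a = 4, b = -9, c = -11
Discriminant = b^2 - 4ac = (-9)^2 - 4(4)(-11) = 81 + 176 = 257
Since discriminant = 257 > 0, there are two real roots.
x = (9 ± sqrt(257)) / 8
Numerically: x ≈ 3.1289 or x ≈ -0.8789

x = (9 + sqrt(257)) / 8 or x = (9 - sqrt(257)) / 8


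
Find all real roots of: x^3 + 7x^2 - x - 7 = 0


Let p(x) = x^3 + 7x^2 - x - 7. By the rational root theorem (leading coefficient 1), any rational root is an integer divisor of 7: try ±1, ±2, ... in turn.
Test x = 1: value = 0 ✓, so (x - 1) is a factor.
Synthetic division by (x - 1): bring down 1; 1(1) + 7 = 8; 8(1) - 1 = 7; 7(1) - 7 = 0 → quotient x^2 + 8x + 7, remainder 0.
Solve the quadratic x^2 + 8x + 7 = 0: discriminant = 8^2 - 4(1)(7) = 64 - 28 = 36.
sqrt(36) = 6, so x = (-8 ± 6)/2: x = -1 or x = -7.

x = -7, x = -1, x = 1


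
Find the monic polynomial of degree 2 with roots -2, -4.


A monic polynomial with roots -2, -4 is:
p(x) = (x + 2)(x + 4)
After multiplying by (x + 2): x + 2
After multiplying by (x + 4): x^2 + 6x + 8

x^2 + 6x + 8


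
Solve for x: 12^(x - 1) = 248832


Express both sides with the same base.
248832 = 12^5
Since the bases match, equate exponents: x - 1 = 5
So x = 5 - (-1) = 6

x = 6


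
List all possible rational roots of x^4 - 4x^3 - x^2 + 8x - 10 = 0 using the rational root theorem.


Rational root theorem: possible roots are ±p/q where:
  p divides the constant term (-10): p ∈ {1, 2, 5, 10}
  q divides the leading coefficient (1): q ∈ {1}

All possible rational roots: -10, -5, -2, -1, 1, 2, 5, 10

-10, -5, -2, -1, 1, 2, 5, 10


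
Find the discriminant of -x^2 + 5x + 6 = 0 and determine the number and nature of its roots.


For ax^2 + bx + c = 0, discriminant D = b^2 - 4ac
Here a = -1, b = 5, c = 6
D = (5)^2 - 4(-1)(6) = 25 + 24 = 49

D = 49 > 0 and is a perfect square (sqrt = 7)
The equation has 2 distinct real rational roots.

Discriminant = 49, 2 distinct real rational roots


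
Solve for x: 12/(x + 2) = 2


Multiply both sides by (x + 2): 12 = 2(x + 2)
Distribute: 12 = 2x + 4
2x = 12 - 4 = 8
x = 4

x = 4


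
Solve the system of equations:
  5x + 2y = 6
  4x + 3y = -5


Using Cramer's rule:
Determinant D = (5)(3) - (4)(2) = 15 - 8 = 7
Dx = (6)(3) - (-5)(2) = 18 + 10 = 28
Dy = (5)(-5) - (4)(6) = -25 - 24 = -49
x = Dx/D = 28/7 = 4
y = Dy/D = -49/7 = -7

x = 4, y = -7


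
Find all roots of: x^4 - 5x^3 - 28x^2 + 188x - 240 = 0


Let p(x) = x^4 - 5x^3 - 28x^2 + 188x - 240. By the rational root theorem (leading coefficient 1), any rational root is an integer divisor of 240: try ±1, ±2, ... in turn.
Test x = 1: value = -84 ≠ 0.
Test x = -1: value = -450 ≠ 0.
Test x = 2: value = 0 ✓, so (x - 2) is a factor.
Synthetic division by (x - 2): bring down 1; 1(2) - 5 = -3; (-3)(2) - 28 = -34; (-34)(2) + 188 = 120; 120(2) - 240 = 0 → quotient x^3 - 3x^2 - 34x + 120, remainder 0.
Continue with the quotient x^3 - 3x^2 - 34x + 120 (candidates must divide 120; re-test x = 2 first in case it repeats).
Test x = 2: value = 48 ≠ 0.
Test x = -2: value = 168 ≠ 0.
Test x = 3: value = 18 ≠ 0.
Test x = -3: value = 168 ≠ 0.
Test x = 4: value = 0 ✓, so (x - 4) is a factor.
Synthetic division by (x - 4): bring down 1; 1(4) - 3 = 1; 1(4) - 34 = -30; (-30)(4) + 120 = 0 → quotient x^2 + x - 30, remainder 0.
Solve the quadratic x^2 + x - 30 = 0: discriminant = 1^2 - 4(1)(-30) = 1 + 120 = 121.
sqrt(121) = 11, so x = (-1 ± 11)/2: x = 5 or x = -6.
Collecting all roots found:

x = -6, x = 2, x = 4, x = 5


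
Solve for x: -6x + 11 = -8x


Starting with: -6x + 11 = -8x
Move all x terms to left: (-6 + 8)x = 0 - 11
Simplify: 2x = -11
Divide both sides by 2: x = -11/2

x = -11/2


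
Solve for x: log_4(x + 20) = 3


Convert to exponential form: x + 20 = 4^3 = 64
x = 64 - 20 = 44
Check: log_4(44 + 20) = log_4(64) = log_4(64) = 3 ✓

x = 44


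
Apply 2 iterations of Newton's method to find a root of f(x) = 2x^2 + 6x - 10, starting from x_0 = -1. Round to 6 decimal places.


Newton's method: x_(n+1) = x_n - f(x_n)/f'(x_n)
f(x) = 2x^2 + 6x - 10
f'(x) = 4x + 6

Iteration 1:
  f(-1.000000) = -14.000000
  f'(-1.000000) = 2.000000
  x_1 = -1.000000 - (-14.000000)/(2.000000) = 6.000000

Iteration 2:
  f(6.000000) = 98.000000
  f'(6.000000) = 30.000000
  x_2 = 6.000000 - (98.000000)/(30.000000) = 2.733333

x_2 = 2.733333


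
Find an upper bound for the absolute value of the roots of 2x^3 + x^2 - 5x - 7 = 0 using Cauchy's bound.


Cauchy's bound: all roots r satisfy |r| <= 1 + max(|a_i/a_n|) for i = 0,...,n-1
where a_n is the leading coefficient.

Coefficients: [2, 1, -5, -7]
Leading coefficient a_n = 2
Ratios |a_i/a_n|: 1/2, 5/2, 7/2
Maximum ratio: 7/2
Cauchy's bound: |r| <= 1 + 7/2 = 9/2

Upper bound = 9/2


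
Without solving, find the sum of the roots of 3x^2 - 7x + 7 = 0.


By Vieta's formulas for ax^2 + bx + c = 0:
  Sum of roots = -b/a
  Product of roots = c/a

Here a = 3, b = -7, c = 7
Sum = -(-7)/3 = 7/3
Product = 7/3 = 7/3

Sum = 7/3


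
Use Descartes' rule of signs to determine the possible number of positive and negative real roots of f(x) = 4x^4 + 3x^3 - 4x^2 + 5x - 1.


Descartes' rule of signs:

For positive roots, count sign changes in f(x) = 4x^4 + 3x^3 - 4x^2 + 5x - 1:
Signs of coefficients: +, +, -, +, -
Number of sign changes: 3
Possible positive real roots: 3, 1

For negative roots, examine f(-x) = 4x^4 - 3x^3 - 4x^2 - 5x - 1:
Signs of coefficients: +, -, -, -, -
Number of sign changes: 1
Possible negative real roots: 1

Positive roots: 3 or 1; Negative roots: 1


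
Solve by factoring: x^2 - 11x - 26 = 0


We need two numbers that multiply to -26 and add to -11.
Those numbers are 2 and -13 (since 2 * (-13) = -26 and 2 + (-13) = -11).
So x^2 - 11x - 26 = (x + 2)(x - 13) = 0
Setting each factor to zero: x = -2 or x = 13

x = -2, x = 13


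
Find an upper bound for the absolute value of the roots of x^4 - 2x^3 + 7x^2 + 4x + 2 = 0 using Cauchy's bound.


Cauchy's bound: all roots r satisfy |r| <= 1 + max(|a_i/a_n|) for i = 0,...,n-1
where a_n is the leading coefficient.

Coefficients: [1, -2, 7, 4, 2]
Leading coefficient a_n = 1
Ratios |a_i/a_n|: 2, 7, 4, 2
Maximum ratio: 7
Cauchy's bound: |r| <= 1 + 7 = 8

Upper bound = 8


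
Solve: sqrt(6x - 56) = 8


Square both sides: 6x - 56 = 8^2 = 64
6x = 64 + 56 = 120
x = 20
Check: sqrt(6*20 - 56) = sqrt(64) = 8 ✓

x = 20


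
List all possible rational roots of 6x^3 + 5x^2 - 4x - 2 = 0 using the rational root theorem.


Rational root theorem: possible roots are ±p/q where:
  p divides the constant term (-2): p ∈ {1, 2}
  q divides the leading coefficient (6): q ∈ {1, 2, 3, 6}

All possible rational roots: -2, -1, -2/3, -1/2, -1/3, -1/6, 1/6, 1/3, 1/2, 2/3, 1, 2

-2, -1, -2/3, -1/2, -1/3, -1/6, 1/6, 1/3, 1/2, 2/3, 1, 2


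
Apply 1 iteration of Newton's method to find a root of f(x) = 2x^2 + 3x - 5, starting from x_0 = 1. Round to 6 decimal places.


Newton's method: x_(n+1) = x_n - f(x_n)/f'(x_n)
f(x) = 2x^2 + 3x - 5
f'(x) = 4x + 3

Iteration 1:
  f(1.000000) = 0.000000
  f'(1.000000) = 7.000000
  x_1 = 1.000000 - (0.000000)/(7.000000) = 1.000000

x_1 = 1.000000


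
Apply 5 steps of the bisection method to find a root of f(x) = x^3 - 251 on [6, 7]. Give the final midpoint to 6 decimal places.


f(x) = x^3 - 251
f(6) = -35 < 0
f(7) = 92 > 0

Step 1: midpoint = (6.000000 + 7.000000)/2 = 6.500000
  f(6.500000) = 23.625000
  f(mid) > 0, so root is in [6.000000, 6.500000]

Step 2: midpoint = (6.000000 + 6.500000)/2 = 6.250000
  f(6.250000) = -6.859375
  f(mid) < 0, so root is in [6.250000, 6.500000]

Step 3: midpoint = (6.250000 + 6.500000)/2 = 6.375000
  f(6.375000) = 8.083984
  f(mid) > 0, so root is in [6.250000, 6.375000]

Step 4: midpoint = (6.250000 + 6.375000)/2 = 6.312500
  f(6.312500) = 0.538330
  f(mid) > 0, so root is in [6.250000, 6.312500]

Step 5: midpoint = (6.250000 + 6.312500)/2 = 6.281250
  f(6.281250) = -3.178925
  f(mid) < 0, so root is in [6.281250, 6.312500]

midpoint = 6.281250


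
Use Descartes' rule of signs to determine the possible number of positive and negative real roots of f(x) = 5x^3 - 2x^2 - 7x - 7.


Descartes' rule of signs:

For positive roots, count sign changes in f(x) = 5x^3 - 2x^2 - 7x - 7:
Signs of coefficients: +, -, -, -
Number of sign changes: 1
Possible positive real roots: 1

For negative roots, examine f(-x) = -5x^3 - 2x^2 + 7x - 7:
Signs of coefficients: -, -, +, -
Number of sign changes: 2
Possible negative real roots: 2, 0

Positive roots: 1; Negative roots: 2 or 0


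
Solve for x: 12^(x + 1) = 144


Express both sides with the same base.
144 = 12^2
Since the bases match, equate exponents: x + 1 = 2
So x = 2 - (1) = 1

x = 1


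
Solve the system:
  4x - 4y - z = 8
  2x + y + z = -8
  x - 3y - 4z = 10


Using Cramer's rule. Expand each determinant along the first row.
D  = 4*[1*(-4) - 1*(-3)] - (-4)*[2*(-4) - 1*1] + (-1)*[2*(-3) - 1*1]
  = 4*(-1) - (-4)*(-9) + (-1)*(-7) = -33
Dx = 8*[1*(-4) - 1*(-3)] - (-4)*[(-8)*(-4) - 1*10] + (-1)*[(-8)*(-3) - 1*10]
  = 8*(-1) - (-4)*(22) + (-1)*(14) = 66
Dy = 4*[(-8)*(-4) - 1*10] - 8*[2*(-4) - 1*1] + (-1)*[2*10 - (-8)*1]
  = 4*(22) - 8*(-9) + (-1)*(28) = 132
Dz = 4*[1*10 - (-8)*(-3)] - (-4)*[2*10 - (-8)*1] + 8*[2*(-3) - 1*1]
  = 4*(-14) - (-4)*(28) + 8*(-7) = 0
x = Dx/D = 66/-33 = -2, y = Dy/D = 132/-33 = -4, z = Dz/D = 0/-33 = 0
Check eq1: (4)(-2) + (-4)(-4) + (-1)(0) = 8 = 8 ✓
Check eq2: (2)(-2) + (1)(-4) + (1)(0) = -8 = -8 ✓
Check eq3: (1)(-2) + (-3)(-4) + (-4)(0) = 10 = 10 ✓

x = -2, y = -4, z = 0


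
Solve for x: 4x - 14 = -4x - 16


Starting with: 4x - 14 = -4x - 16
Move all x terms to left: (4 + 4)x = -16 + 14
Simplify: 8x = -2
Divide both sides by 8: x = -1/4

x = -1/4


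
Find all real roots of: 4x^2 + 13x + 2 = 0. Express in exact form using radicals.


Using the quadratic formula: x = (-b ± sqrt(b^2 - 4ac)) / (2a)
Here a = 4, b = 13, c = 2
Discriminant = b^2 - 4ac = 13^2 - 4(4)(2) = 169 - 32 = 137
Since discriminant = 137 > 0, there are two real roots.
x = (-13 ± sqrt(137)) / 8
Numerically: x ≈ -0.1619 or x ≈ -3.0881

x = (-13 + sqrt(137)) / 8 or x = (-13 - sqrt(137)) / 8


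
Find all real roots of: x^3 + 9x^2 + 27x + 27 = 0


Let p(x) = x^3 + 9x^2 + 27x + 27. By the rational root theorem (leading coefficient 1), any rational root is an integer divisor of 27: try ±1, ±2, ... in turn.
Test x = 1: value = 64 ≠ 0.
Test x = -1: value = 8 ≠ 0.
Test x = 3: value = 216 ≠ 0.
Test x = -3: value = 0 ✓, so (x + 3) is a factor.
Synthetic division by (x + 3): bring down 1; 1(-3) + 9 = 6; 6(-3) + 27 = 9; 9(-3) + 27 = 0 → quotient x^2 + 6x + 9, remainder 0.
Solve the quadratic x^2 + 6x + 9 = 0: discriminant = 6^2 - 4(1)(9) = 36 - 36 = 0.
Discriminant = 0, so a double root: x = -6/2 = -3.

x = -3 (multiplicity 3)


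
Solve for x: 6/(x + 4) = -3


Multiply both sides by (x + 4): 6 = -3(x + 4)
Distribute: 6 = -3x - 12
-3x = 6 + 12 = 18
x = -6

x = -6


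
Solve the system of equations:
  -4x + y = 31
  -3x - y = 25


Using Cramer's rule:
Determinant D = (-4)(-1) - (-3)(1) = 4 + 3 = 7
Dx = (31)(-1) - (25)(1) = -31 - 25 = -56
Dy = (-4)(25) - (-3)(31) = -100 + 93 = -7
x = Dx/D = -56/7 = -8
y = Dy/D = -7/7 = -1

x = -8, y = -1


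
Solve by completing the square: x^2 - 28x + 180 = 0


Start: x^2 - 28x + 180 = 0
Move constant: x^2 - 28x = -180
Half of -28 is -14, squared is 196
Add 196 to both sides: x^2 - 28x + 196 = 16
(x - 14)^2 = 16
x - 14 = ±4
x = 14 + 4 = 18 or x = 14 - 4 = 10

x = 10, x = 18


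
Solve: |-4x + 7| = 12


An absolute value equation |expr| = 12 gives two cases:
Case 1: -4x + 7 = 12
  -4x = 5, so x = -5/4
Case 2: -4x + 7 = -12
  -4x = -19, so x = 19/4

x = -5/4, x = 19/4


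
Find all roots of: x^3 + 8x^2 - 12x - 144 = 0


Let p(x) = x^3 + 8x^2 - 12x - 144. By the rational root theorem (leading coefficient 1), any rational root is an integer divisor of 144: try ±1, ±2, ... in turn.
Test x = 1: value = -147 ≠ 0.
Test x = -1: value = -125 ≠ 0.
Test x = 2: value = -128 ≠ 0.
Test x = -2: value = -96 ≠ 0.
Test x = 3: value = -81 ≠ 0.
Test x = -3: value = -63 ≠ 0.
Test x = 4: value = 0 ✓, so (x - 4) is a factor.
Synthetic division by (x - 4): bring down 1; 1(4) + 8 = 12; 12(4) - 12 = 36; 36(4) - 144 = 0 → quotient x^2 + 12x + 36, remainder 0.
Solve the quadratic x^2 + 12x + 36 = 0: discriminant = 12^2 - 4(1)(36) = 144 - 144 = 0.
Discriminant = 0, so a double root: x = -12/2 = -6.
Collecting all roots found:

x = -6 (multiplicity 2), x = 4


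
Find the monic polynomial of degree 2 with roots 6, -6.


A monic polynomial with roots 6, -6 is:
p(x) = (x - 6)(x + 6)
After multiplying by (x - 6): x - 6
After multiplying by (x + 6): x^2 - 36

x^2 - 36


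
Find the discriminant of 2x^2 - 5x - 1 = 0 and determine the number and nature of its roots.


For ax^2 + bx + c = 0, discriminant D = b^2 - 4ac
Here a = 2, b = -5, c = -1
D = (-5)^2 - 4(2)(-1) = 25 + 8 = 33

D = 33 > 0 but not a perfect square
The equation has 2 distinct real irrational roots.

Discriminant = 33, 2 distinct real irrational roots


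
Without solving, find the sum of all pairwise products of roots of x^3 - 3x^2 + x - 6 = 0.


By Vieta's formulas for x^3 + bx^2 + cx + d = 0:
  r1 + r2 + r3 = -b/a = 3
  r1*r2 + r1*r3 + r2*r3 = c/a = 1
  r1*r2*r3 = -d/a = 6


Sum of pairwise products = 1


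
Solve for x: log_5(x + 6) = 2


Convert to exponential form: x + 6 = 5^2 = 25
x = 25 - 6 = 19
Check: log_5(19 + 6) = log_5(25) = log_5(25) = 2 ✓

x = 19


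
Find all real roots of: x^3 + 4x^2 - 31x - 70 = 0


Let p(x) = x^3 + 4x^2 - 31x - 70. By the rational root theorem (leading coefficient 1), any rational root is an integer divisor of 70: try ±1, ±2, ... in turn.
Test x = 1: value = -96 ≠ 0.
Test x = -1: value = -36 ≠ 0.
Test x = 2: value = -108 ≠ 0.
Test x = -2: value = 0 ✓, so (x + 2) is a factor.
Synthetic division by (x + 2): bring down 1; 1(-2) + 4 = 2; 2(-2) - 31 = -35; (-35)(-2) - 70 = 0 → quotient x^2 + 2x - 35, remainder 0.
Solve the quadratic x^2 + 2x - 35 = 0: discriminant = 2^2 - 4(1)(-35) = 4 + 140 = 144.
sqrt(144) = 12, so x = (-2 ± 12)/2: x = 5 or x = -7.

x = -7, x = -2, x = 5


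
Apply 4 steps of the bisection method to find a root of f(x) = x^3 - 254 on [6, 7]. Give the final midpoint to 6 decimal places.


f(x) = x^3 - 254
f(6) = -38 < 0
f(7) = 89 > 0

Step 1: midpoint = (6.000000 + 7.000000)/2 = 6.500000
  f(6.500000) = 20.625000
  f(mid) > 0, so root is in [6.000000, 6.500000]

Step 2: midpoint = (6.000000 + 6.500000)/2 = 6.250000
  f(6.250000) = -9.859375
  f(mid) < 0, so root is in [6.250000, 6.500000]

Step 3: midpoint = (6.250000 + 6.500000)/2 = 6.375000
  f(6.375000) = 5.083984
  f(mid) > 0, so root is in [6.250000, 6.375000]

Step 4: midpoint = (6.250000 + 6.375000)/2 = 6.312500
  f(6.312500) = -2.461670
  f(mid) < 0, so root is in [6.312500, 6.375000]

midpoint = 6.312500


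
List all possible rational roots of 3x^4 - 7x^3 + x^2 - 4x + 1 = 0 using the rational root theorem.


Rational root theorem: possible roots are ±p/q where:
  p divides the constant term (1): p ∈ {1}
  q divides the leading coefficient (3): q ∈ {1, 3}

All possible rational roots: -1, -1/3, 1/3, 1

-1, -1/3, 1/3, 1


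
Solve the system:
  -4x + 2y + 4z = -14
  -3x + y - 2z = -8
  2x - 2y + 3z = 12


Using Cramer's rule. Expand each determinant along the first row.
D  = (-4)*[1*3 - (-2)*(-2)] - 2*[(-3)*3 - (-2)*2] + 4*[(-3)*(-2) - 1*2]
  = (-4)*(-1) - 2*(-5) + 4*(4) = 30
Dx = (-14)*[1*3 - (-2)*(-2)] - 2*[(-8)*3 - (-2)*12] + 4*[(-8)*(-2) - 1*12]
  = (-14)*(-1) - 2*(0) + 4*(4) = 30
Dy = (-4)*[(-8)*3 - (-2)*12] - (-14)*[(-3)*3 - (-2)*2] + 4*[(-3)*12 - (-8)*2]
  = (-4)*(0) - (-14)*(-5) + 4*(-20) = -150
Dz = (-4)*[1*12 - (-8)*(-2)] - 2*[(-3)*12 - (-8)*2] + (-14)*[(-3)*(-2) - 1*2]
  = (-4)*(-4) - 2*(-20) + (-14)*(4) = 0
x = Dx/D = 30/30 = 1, y = Dy/D = -150/30 = -5, z = Dz/D = 0/30 = 0
Check eq1: (-4)(1) + (2)(-5) + (4)(0) = -14 = -14 ✓
Check eq2: (-3)(1) + (1)(-5) + (-2)(0) = -8 = -8 ✓
Check eq3: (2)(1) + (-2)(-5) + (3)(0) = 12 = 12 ✓

x = 1, y = -5, z = 0


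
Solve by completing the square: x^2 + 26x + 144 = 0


Start: x^2 + 26x + 144 = 0
Move constant: x^2 + 26x = -144
Half of 26 is 13, squared is 169
Add 169 to both sides: x^2 + 26x + 169 = 25
(x + 13)^2 = 25
x + 13 = ±5
x = -13 + 5 = -8 or x = -13 - 5 = -18

x = -18, x = -8


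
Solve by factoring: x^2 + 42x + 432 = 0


We need two numbers that multiply to 432 and add to 42.
Those numbers are 24 and 18 (since 24 * 18 = 432 and 24 + 18 = 42).
So x^2 + 42x + 432 = (x + 24)(x + 18) = 0
Setting each factor to zero: x = -24 or x = -18

x = -24, x = -18


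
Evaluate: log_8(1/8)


We need the exponent such that 8^? = 1/8
8^(-1) = 1/8^1 = 1/8
Therefore log_8(1/8) = -1

-1


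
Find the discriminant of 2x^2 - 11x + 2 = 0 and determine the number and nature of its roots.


For ax^2 + bx + c = 0, discriminant D = b^2 - 4ac
Here a = 2, b = -11, c = 2
D = (-11)^2 - 4(2)(2) = 121 - 16 = 105

D = 105 > 0 but not a perfect square
The equation has 2 distinct real irrational roots.

Discriminant = 105, 2 distinct real irrational roots


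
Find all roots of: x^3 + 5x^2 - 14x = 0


The constant term is 0, so x = 0 is a root. Factor out x:
  x^2 + 5x - 14 = 0
Solve the quadratic x^2 + 5x - 14 = 0: discriminant = 5^2 - 4(1)(-14) = 25 + 56 = 81.
sqrt(81) = 9, so x = (-5 ± 9)/2: x = 2 or x = -7.
Collecting all roots found:

x = -7, x = 0, x = 2


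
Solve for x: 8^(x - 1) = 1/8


Express both sides with the same base.
1/8 = 8^(-1)
Since the bases match, equate exponents: x - 1 = -1
So x = -1 - (-1) = 0

x = 0


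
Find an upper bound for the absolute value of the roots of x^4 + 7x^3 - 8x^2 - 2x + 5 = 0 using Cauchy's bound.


Cauchy's bound: all roots r satisfy |r| <= 1 + max(|a_i/a_n|) for i = 0,...,n-1
where a_n is the leading coefficient.

Coefficients: [1, 7, -8, -2, 5]
Leading coefficient a_n = 1
Ratios |a_i/a_n|: 7, 8, 2, 5
Maximum ratio: 8
Cauchy's bound: |r| <= 1 + 8 = 9

Upper bound = 9


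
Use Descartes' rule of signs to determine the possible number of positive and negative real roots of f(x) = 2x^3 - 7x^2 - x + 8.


Descartes' rule of signs:

For positive roots, count sign changes in f(x) = 2x^3 - 7x^2 - x + 8:
Signs of coefficients: +, -, -, +
Number of sign changes: 2
Possible positive real roots: 2, 0

For negative roots, examine f(-x) = -2x^3 - 7x^2 + x + 8:
Signs of coefficients: -, -, +, +
Number of sign changes: 1
Possible negative real roots: 1

Positive roots: 2 or 0; Negative roots: 1


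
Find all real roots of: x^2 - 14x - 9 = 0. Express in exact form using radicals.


Using the quadratic formula: x = (-b ± sqrt(b^2 - 4ac)) / (2a)
Here a = 1, b = -14, c = -9
Discriminant = b^2 - 4ac = (-14)^2 - 4(1)(-9) = 196 + 36 = 232
Since discriminant = 232 > 0, there are two real roots.
x = (14 ± 2*sqrt(58)) / 2
Simplifying: x = 7 ± sqrt(58)
Numerically: x ≈ 14.6158 or x ≈ -0.6158

x = 7 + sqrt(58) or x = 7 - sqrt(58)


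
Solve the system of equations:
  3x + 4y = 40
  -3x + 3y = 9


Using Cramer's rule:
Determinant D = (3)(3) - (-3)(4) = 9 + 12 = 21
Dx = (40)(3) - (9)(4) = 120 - 36 = 84
Dy = (3)(9) - (-3)(40) = 27 + 120 = 147
x = Dx/D = 84/21 = 4
y = Dy/D = 147/21 = 7

x = 4, y = 7


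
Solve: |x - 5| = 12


An absolute value equation |expr| = 12 gives two cases:
Case 1: x - 5 = 12
  x = 17, so x = 17
Case 2: x - 5 = -12
  x = -7, so x = -7

x = -7, x = 17


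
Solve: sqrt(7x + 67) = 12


Square both sides: 7x + 67 = 12^2 = 144
7x = 144 - 67 = 77
x = 11
Check: sqrt(7*11 + 67) = sqrt(144) = 12 ✓

x = 11


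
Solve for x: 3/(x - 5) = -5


Multiply both sides by (x - 5): 3 = -5(x - 5)
Distribute: 3 = -5x + 25
-5x = 3 - 25 = -22
x = 22/5

x = 22/5


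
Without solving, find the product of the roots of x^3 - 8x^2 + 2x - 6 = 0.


By Vieta's formulas for x^3 + bx^2 + cx + d = 0:
  r1 + r2 + r3 = -b/a = 8
  r1*r2 + r1*r3 + r2*r3 = c/a = 2
  r1*r2*r3 = -d/a = 6


Product = 6


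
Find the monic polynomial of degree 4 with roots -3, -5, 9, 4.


A monic polynomial with roots -3, -5, 9, 4 is:
p(x) = (x + 3)(x + 5)(x - 9)(x - 4)
After multiplying by (x + 3): x + 3
After multiplying by (x + 5): x^2 + 8x + 15
After multiplying by (x - 9): x^3 - x^2 - 57x - 135
After multiplying by (x - 4): x^4 - 5x^3 - 53x^2 + 93x + 540

x^4 - 5x^3 - 53x^2 + 93x + 540


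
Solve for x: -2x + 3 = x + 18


Starting with: -2x + 3 = x + 18
Move all x terms to left: (-2 - 1)x = 18 - 3
Simplify: -3x = 15
Divide both sides by -3: x = -5

x = -5


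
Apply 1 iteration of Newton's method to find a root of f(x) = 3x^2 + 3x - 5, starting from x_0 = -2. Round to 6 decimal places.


Newton's method: x_(n+1) = x_n - f(x_n)/f'(x_n)
f(x) = 3x^2 + 3x - 5
f'(x) = 6x + 3

Iteration 1:
  f(-2.000000) = 1.000000
  f'(-2.000000) = -9.000000
  x_1 = -2.000000 - (1.000000)/(-9.000000) = -1.888889

x_1 = -1.888889


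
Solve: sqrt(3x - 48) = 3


Square both sides: 3x - 48 = 3^2 = 9
3x = 9 + 48 = 57
x = 19
Check: sqrt(3*19 - 48) = sqrt(9) = 3 ✓

x = 19


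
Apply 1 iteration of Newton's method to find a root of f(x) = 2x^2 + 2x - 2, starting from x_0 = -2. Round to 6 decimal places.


Newton's method: x_(n+1) = x_n - f(x_n)/f'(x_n)
f(x) = 2x^2 + 2x - 2
f'(x) = 4x + 2

Iteration 1:
  f(-2.000000) = 2.000000
  f'(-2.000000) = -6.000000
  x_1 = -2.000000 - (2.000000)/(-6.000000) = -1.666667

x_1 = -1.666667


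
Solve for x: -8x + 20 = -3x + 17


Starting with: -8x + 20 = -3x + 17
Move all x terms to left: (-8 + 3)x = 17 - 20
Simplify: -5x = -3
Divide both sides by -5: x = 3/5

x = 3/5


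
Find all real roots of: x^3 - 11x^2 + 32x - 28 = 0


Let p(x) = x^3 - 11x^2 + 32x - 28. By the rational root theorem (leading coefficient 1), any rational root is an integer divisor of 28: try ±1, ±2, ... in turn.
Test x = 1: value = -6 ≠ 0.
Test x = -1: value = -72 ≠ 0.
Test x = 2: value = 0 ✓, so (x - 2) is a factor.
Synthetic division by (x - 2): bring down 1; 1(2) - 11 = -9; (-9)(2) + 32 = 14; 14(2) - 28 = 0 → quotient x^2 - 9x + 14, remainder 0.
Solve the quadratic x^2 - 9x + 14 = 0: discriminant = (-9)^2 - 4(1)(14) = 81 - 56 = 25.
sqrt(25) = 5, so x = (9 ± 5)/2: x = 7 or x = 2.

x = 2 (multiplicity 2), x = 7


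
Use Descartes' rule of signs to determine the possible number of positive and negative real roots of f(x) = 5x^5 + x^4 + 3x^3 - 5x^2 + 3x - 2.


Descartes' rule of signs:

For positive roots, count sign changes in f(x) = 5x^5 + x^4 + 3x^3 - 5x^2 + 3x - 2:
Signs of coefficients: +, +, +, -, +, -
Number of sign changes: 3
Possible positive real roots: 3, 1

For negative roots, examine f(-x) = -5x^5 + x^4 - 3x^3 - 5x^2 - 3x - 2:
Signs of coefficients: -, +, -, -, -, -
Number of sign changes: 2
Possible negative real roots: 2, 0

Positive roots: 3 or 1; Negative roots: 2 or 0


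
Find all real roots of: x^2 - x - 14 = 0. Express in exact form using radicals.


Using the quadratic formula: x = (-b ± sqrt(b^2 - 4ac)) / (2a)
Here a = 1, b = -1, c = -14
Discriminant = b^2 - 4ac = (-1)^2 - 4(1)(-14) = 1 + 56 = 57
Since discriminant = 57 > 0, there are two real roots.
x = (1 ± sqrt(57)) / 2
Numerically: x ≈ 4.2749 or x ≈ -3.2749

x = (1 + sqrt(57)) / 2 or x = (1 - sqrt(57)) / 2


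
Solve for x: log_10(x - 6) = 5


Convert to exponential form: x - 6 = 10^5 = 100000
x = 100000 + 6 = 100006
Check: log_10(100006 - 6) = log_10(100000) = log_10(100000) = 5 ✓

x = 100006


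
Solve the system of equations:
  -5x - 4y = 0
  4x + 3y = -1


Using Cramer's rule:
Determinant D = (-5)(3) - (4)(-4) = -15 + 16 = 1
Dx = (0)(3) - (-1)(-4) = 0 - 4 = -4
Dy = (-5)(-1) - (4)(0) = 5 - 0 = 5
x = Dx/D = -4/1 = -4
y = Dy/D = 5/1 = 5

x = -4, y = 5


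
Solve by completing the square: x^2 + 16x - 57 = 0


Start: x^2 + 16x - 57 = 0
Move constant: x^2 + 16x = 57
Half of 16 is 8, squared is 64
Add 64 to both sides: x^2 + 16x + 64 = 121
(x + 8)^2 = 121
x + 8 = ±11
x = -8 + 11 = 3 or x = -8 - 11 = -19

x = -19, x = 3


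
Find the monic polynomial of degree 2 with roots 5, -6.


A monic polynomial with roots 5, -6 is:
p(x) = (x - 5)(x + 6)
After multiplying by (x - 5): x - 5
After multiplying by (x + 6): x^2 + x - 30

x^2 + x - 30


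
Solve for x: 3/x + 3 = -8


Subtract 3 from both sides: 3/x = -11
Multiply both sides by x: 3 = -11 * x
Divide by -11: x = -3/11

x = -3/11


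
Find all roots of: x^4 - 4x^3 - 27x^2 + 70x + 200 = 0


Let p(x) = x^4 - 4x^3 - 27x^2 + 70x + 200. By the rational root theorem (leading coefficient 1), any rational root is an integer divisor of 200: try ±1, ±2, ... in turn.
Test x = 1: value = 240 ≠ 0.
Test x = -1: value = 108 ≠ 0.
Test x = 2: value = 216 ≠ 0.
Test x = -2: value = 0 ✓, so (x + 2) is a factor.
Synthetic division by (x + 2): bring down 1; 1(-2) - 4 = -6; (-6)(-2) - 27 = -15; (-15)(-2) + 70 = 100; 100(-2) + 200 = 0 → quotient x^3 - 6x^2 - 15x + 100, remainder 0.
Continue with the quotient x^3 - 6x^2 - 15x + 100 (candidates must divide 100; re-test x = -2 first in case it repeats).
Test x = -2: value = 98 ≠ 0.
Test x = 4: value = 8 ≠ 0.
Test x = -4: value = 0 ✓, so (x + 4) is a factor.
Synthetic division by (x + 4): bring down 1; 1(-4) - 6 = -10; (-10)(-4) - 15 = 25; 25(-4) + 100 = 0 → quotient x^2 - 10x + 25, remainder 0.
Solve the quadratic x^2 - 10x + 25 = 0: discriminant = (-10)^2 - 4(1)(25) = 100 - 100 = 0.
Discriminant = 0, so a double root: x = 10/2 = 5.
Collecting all roots found:

x = -4, x = -2, x = 5 (multiplicity 2)


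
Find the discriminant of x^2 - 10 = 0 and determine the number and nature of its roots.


For ax^2 + bx + c = 0, discriminant D = b^2 - 4ac
Here a = 1, b = 0, c = -10
D = (0)^2 - 4(1)(-10) = 0 + 40 = 40

D = 40 > 0 but not a perfect square
The equation has 2 distinct real irrational roots.

Discriminant = 40, 2 distinct real irrational roots


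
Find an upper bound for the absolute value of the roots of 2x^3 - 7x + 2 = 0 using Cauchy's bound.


Cauchy's bound: all roots r satisfy |r| <= 1 + max(|a_i/a_n|) for i = 0,...,n-1
where a_n is the leading coefficient.

Coefficients: [2, 0, -7, 2]
Leading coefficient a_n = 2
Ratios |a_i/a_n|: 0, 7/2, 1
Maximum ratio: 7/2
Cauchy's bound: |r| <= 1 + 7/2 = 9/2

Upper bound = 9/2


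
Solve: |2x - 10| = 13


An absolute value equation |expr| = 13 gives two cases:
Case 1: 2x - 10 = 13
  2x = 23, so x = 23/2
Case 2: 2x - 10 = -13
  2x = -3, so x = -3/2

x = -3/2, x = 23/2


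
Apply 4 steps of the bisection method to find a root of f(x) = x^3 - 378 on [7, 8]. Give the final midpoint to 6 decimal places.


f(x) = x^3 - 378
f(7) = -35 < 0
f(8) = 134 > 0

Step 1: midpoint = (7.000000 + 8.000000)/2 = 7.500000
  f(7.500000) = 43.875000
  f(mid) > 0, so root is in [7.000000, 7.500000]

Step 2: midpoint = (7.000000 + 7.500000)/2 = 7.250000
  f(7.250000) = 3.078125
  f(mid) > 0, so root is in [7.000000, 7.250000]

Step 3: midpoint = (7.000000 + 7.250000)/2 = 7.125000
  f(7.125000) = -16.294922
  f(mid) < 0, so root is in [7.125000, 7.250000]

Step 4: midpoint = (7.125000 + 7.250000)/2 = 7.187500
  f(7.187500) = -6.692627
  f(mid) < 0, so root is in [7.187500, 7.250000]

midpoint = 7.187500


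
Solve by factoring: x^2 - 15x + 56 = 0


We need two numbers that multiply to 56 and add to -15.
Those numbers are -8 and -7 (since (-8) * (-7) = 56 and (-8) + (-7) = -15).
So x^2 - 15x + 56 = (x - 8)(x - 7) = 0
Setting each factor to zero: x = 8 or x = 7

x = 7, x = 8


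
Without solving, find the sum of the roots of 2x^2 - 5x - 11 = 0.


By Vieta's formulas for ax^2 + bx + c = 0:
  Sum of roots = -b/a
  Product of roots = c/a

Here a = 2, b = -5, c = -11
Sum = -(-5)/2 = 5/2
Product = -11/2 = -11/2

Sum = 5/2


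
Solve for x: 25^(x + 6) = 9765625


Express both sides with the same base.
9765625 = 25^5
Since the bases match, equate exponents: x + 6 = 5
So x = 5 - (6) = -1

x = -1


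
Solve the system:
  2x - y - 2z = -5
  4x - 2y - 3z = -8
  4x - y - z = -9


Using Cramer's rule. Expand each determinant along the first row.
D  = 2*[(-2)*(-1) - (-3)*(-1)] - (-1)*[4*(-1) - (-3)*4] + (-2)*[4*(-1) - (-2)*4]
  = 2*(-1) - (-1)*(8) + (-2)*(4) = -2
Dx = (-5)*[(-2)*(-1) - (-3)*(-1)] - (-1)*[(-8)*(-1) - (-3)*(-9)] + (-2)*[(-8)*(-1) - (-2)*(-9)]
  = (-5)*(-1) - (-1)*(-19) + (-2)*(-10) = 6
Dy = 2*[(-8)*(-1) - (-3)*(-9)] - (-5)*[4*(-1) - (-3)*4] + (-2)*[4*(-9) - (-8)*4]
  = 2*(-19) - (-5)*(8) + (-2)*(-4) = 10
Dz = 2*[(-2)*(-9) - (-8)*(-1)] - (-1)*[4*(-9) - (-8)*4] + (-5)*[4*(-1) - (-2)*4]
  = 2*(10) - (-1)*(-4) + (-5)*(4) = -4
x = Dx/D = 6/-2 = -3, y = Dy/D = 10/-2 = -5, z = Dz/D = -4/-2 = 2
Check eq1: (2)(-3) + (-1)(-5) + (-2)(2) = -5 = -5 ✓
Check eq2: (4)(-3) + (-2)(-5) + (-3)(2) = -8 = -8 ✓
Check eq3: (4)(-3) + (-1)(-5) + (-1)(2) = -9 = -9 ✓

x = -3, y = -5, z = 2


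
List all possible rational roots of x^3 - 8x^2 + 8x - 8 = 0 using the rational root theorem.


Rational root theorem: possible roots are ±p/q where:
  p divides the constant term (-8): p ∈ {1, 2, 4, 8}
  q divides the leading coefficient (1): q ∈ {1}

All possible rational roots: -8, -4, -2, -1, 1, 2, 4, 8

-8, -4, -2, -1, 1, 2, 4, 8


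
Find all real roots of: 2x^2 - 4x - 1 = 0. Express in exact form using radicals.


Using the quadratic formula: x = (-b ± sqrt(b^2 - 4ac)) / (2a)
Here a = 2, b = -4, c = -1
Discriminant = b^2 - 4ac = (-4)^2 - 4(2)(-1) = 16 + 8 = 24
Since discriminant = 24 > 0, there are two real roots.
x = (4 ± 2*sqrt(6)) / 4
Simplifying: x = (2 ± sqrt(6)) / 2
Numerically: x ≈ 2.2247 or x ≈ -0.2247

x = (2 + sqrt(6)) / 2 or x = (2 - sqrt(6)) / 2


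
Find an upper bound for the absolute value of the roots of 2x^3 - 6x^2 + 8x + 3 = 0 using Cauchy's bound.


Cauchy's bound: all roots r satisfy |r| <= 1 + max(|a_i/a_n|) for i = 0,...,n-1
where a_n is the leading coefficient.

Coefficients: [2, -6, 8, 3]
Leading coefficient a_n = 2
Ratios |a_i/a_n|: 3, 4, 3/2
Maximum ratio: 4
Cauchy's bound: |r| <= 1 + 4 = 5

Upper bound = 5


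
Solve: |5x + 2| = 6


An absolute value equation |expr| = 6 gives two cases:
Case 1: 5x + 2 = 6
  5x = 4, so x = 4/5
Case 2: 5x + 2 = -6
  5x = -8, so x = -8/5

x = -8/5, x = 4/5


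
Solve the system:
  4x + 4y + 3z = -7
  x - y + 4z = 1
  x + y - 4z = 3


Using Cramer's rule. Expand each determinant along the first row.
D  = 4*[(-1)*(-4) - 4*1] - 4*[1*(-4) - 4*1] + 3*[1*1 - (-1)*1]
  = 4*(0) - 4*(-8) + 3*(2) = 38
Dx = (-7)*[(-1)*(-4) - 4*1] - 4*[1*(-4) - 4*3] + 3*[1*1 - (-1)*3]
  = (-7)*(0) - 4*(-16) + 3*(4) = 76
Dy = 4*[1*(-4) - 4*3] - (-7)*[1*(-4) - 4*1] + 3*[1*3 - 1*1]
  = 4*(-16) - (-7)*(-8) + 3*(2) = -114
Dz = 4*[(-1)*3 - 1*1] - 4*[1*3 - 1*1] + (-7)*[1*1 - (-1)*1]
  = 4*(-4) - 4*(2) + (-7)*(2) = -38
x = Dx/D = 76/38 = 2, y = Dy/D = -114/38 = -3, z = Dz/D = -38/38 = -1
Check eq1: (4)(2) + (4)(-3) + (3)(-1) = -7 = -7 ✓
Check eq2: (1)(2) + (-1)(-3) + (4)(-1) = 1 = 1 ✓
Check eq3: (1)(2) + (1)(-3) + (-4)(-1) = 3 = 3 ✓

x = 2, y = -3, z = -1


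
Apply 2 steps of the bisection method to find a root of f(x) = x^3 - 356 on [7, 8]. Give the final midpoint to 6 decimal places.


f(x) = x^3 - 356
f(7) = -13 < 0
f(8) = 156 > 0

Step 1: midpoint = (7.000000 + 8.000000)/2 = 7.500000
  f(7.500000) = 65.875000
  f(mid) > 0, so root is in [7.000000, 7.500000]

Step 2: midpoint = (7.000000 + 7.500000)/2 = 7.250000
  f(7.250000) = 25.078125
  f(mid) > 0, so root is in [7.000000, 7.250000]

midpoint = 7.250000


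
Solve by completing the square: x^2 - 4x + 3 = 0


Start: x^2 - 4x + 3 = 0
Move constant: x^2 - 4x = -3
Half of -4 is -2, squared is 4
Add 4 to both sides: x^2 - 4x + 4 = 1
(x - 2)^2 = 1
x - 2 = ±1
x = 2 + 1 = 3 or x = 2 - 1 = 1

x = 1, x = 3
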